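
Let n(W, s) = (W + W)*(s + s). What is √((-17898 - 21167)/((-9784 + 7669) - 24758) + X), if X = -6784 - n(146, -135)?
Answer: √52036875936969/26873 ≈ 268.44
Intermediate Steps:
n(W, s) = 4*W*s (n(W, s) = (2*W)*(2*s) = 4*W*s)
X = 72056 (X = -6784 - 4*146*(-135) = -6784 - 1*(-78840) = -6784 + 78840 = 72056)
√((-17898 - 21167)/((-9784 + 7669) - 24758) + X) = √((-17898 - 21167)/((-9784 + 7669) - 24758) + 72056) = √(-39065/(-2115 - 24758) + 72056) = √(-39065/(-26873) + 72056) = √(-39065*(-1/26873) + 72056) = √(39065/26873 + 72056) = √(1936399953/26873) = √52036875936969/26873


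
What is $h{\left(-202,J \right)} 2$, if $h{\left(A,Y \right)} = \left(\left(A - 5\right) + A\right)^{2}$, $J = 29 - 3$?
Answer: $334562$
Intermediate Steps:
$J = 26$ ($J = 29 - 3 = 26$)
$h{\left(A,Y \right)} = \left(-5 + 2 A\right)^{2}$ ($h{\left(A,Y \right)} = \left(\left(-5 + A\right) + A\right)^{2} = \left(-5 + 2 A\right)^{2}$)
$h{\left(-202,J \right)} 2 = \left(-5 + 2 \left(-202\right)\right)^{2} \cdot 2 = \left(-5 - 404\right)^{2} \cdot 2 = \left(-409\right)^{2} \cdot 2 = 167281 \cdot 2 = 334562$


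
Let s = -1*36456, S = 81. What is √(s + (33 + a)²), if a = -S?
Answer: 2*I*√8538 ≈ 184.8*I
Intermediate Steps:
a = -81 (a = -1*81 = -81)
s = -36456
√(s + (33 + a)²) = √(-36456 + (33 - 81)²) = √(-36456 + (-48)²) = √(-36456 + 2304) = √(-34152) = 2*I*√8538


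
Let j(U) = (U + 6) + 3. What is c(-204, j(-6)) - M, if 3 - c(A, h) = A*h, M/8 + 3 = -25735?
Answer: 206519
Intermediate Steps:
M = -205904 (M = -24 + 8*(-25735) = -24 - 205880 = -205904)
j(U) = 9 + U (j(U) = (6 + U) + 3 = 9 + U)
c(A, h) = 3 - A*h
c(-204, j(-6)) - M = (3 - 1*(-204)*(9 - 6)) - 1*(-205904) = (3 - 1*(-204)*3) + 205904 = (3 + 612) + 205904 = 615 + 205904 = 206519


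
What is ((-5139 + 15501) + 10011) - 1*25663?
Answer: -5290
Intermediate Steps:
((-5139 + 15501) + 10011) - 1*25663 = (10362 + 10011) - 25663 = 20373 - 25663 = -5290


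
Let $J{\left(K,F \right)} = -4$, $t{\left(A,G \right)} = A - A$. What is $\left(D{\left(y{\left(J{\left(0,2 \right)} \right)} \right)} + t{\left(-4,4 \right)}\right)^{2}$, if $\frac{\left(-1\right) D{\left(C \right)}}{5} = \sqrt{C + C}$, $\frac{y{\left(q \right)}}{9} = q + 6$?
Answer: $900$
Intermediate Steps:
$t{\left(A,G \right)} = 0$
$y{\left(q \right)} = 54 + 9 q$ ($y{\left(q \right)} = 9 \left(q + 6\right) = 9 \left(6 + q\right) = 54 + 9 q$)
$D{\left(C \right)} = - 5 \sqrt{2} \sqrt{C}$ ($D{\left(C \right)} = - 5 \sqrt{C + C} = - 5 \sqrt{2 C} = - 5 \sqrt{2} \sqrt{C}$)
$\left(D{\left(y{\left(J{\left(0,2 \right)} \right)} \right)} + t{\left(-4,4 \right)}\right)^{2} = \left(- 5 \sqrt{2} \sqrt{54 + 9 \left(-4\right)} + 0\right)^{2} = \left(- 5 \sqrt{2} \sqrt{54 - 36} + 0\right)^{2} = \left(- 5 \sqrt{2} \sqrt{18} + 0\right)^{2} = \left(- 5 \sqrt{2} \cdot 3 \sqrt{2} + 0\right)^{2} = \left(-30 + 0\right)^{2} = \left(-30\right)^{2} = 900$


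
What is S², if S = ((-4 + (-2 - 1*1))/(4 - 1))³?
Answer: 117649/729 ≈ 161.38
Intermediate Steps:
S = -343/27 (S = ((-4 + (-2 - 1))/3)³ = ((-4 - 3)*(⅓))³ = (-7*⅓)³ = (-7/3)³ = -343/27 ≈ -12.704)
S² = (-343/27)² = 117649/729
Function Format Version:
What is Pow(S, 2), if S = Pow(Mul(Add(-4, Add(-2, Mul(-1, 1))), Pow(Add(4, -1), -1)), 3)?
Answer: Rational(117649, 729) ≈ 161.38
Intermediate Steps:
S = Rational(-343, 27) (S = Pow(Mul(Add(-4, Add(-2, -1)), Pow(3, -1)), 3) = Pow(Mul(Add(-4, -3), Rational(1, 3)), 3) = Pow(Mul(-7, Rational(1, 3)), 3) = Pow(Rational(-7, 3), 3) = Rational(-343, 27) ≈ -12.704)
Pow(S, 2) = Pow(Rational(-343, 27), 2) = Rational(117649, 729)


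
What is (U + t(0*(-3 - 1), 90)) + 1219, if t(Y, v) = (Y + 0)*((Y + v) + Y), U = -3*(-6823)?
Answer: 21688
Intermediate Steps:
U = 20469
t(Y, v) = Y*(v + 2*Y)
(U + t(0*(-3 - 1), 90)) + 1219 = (20469 + (0*(-3 - 1))*(90 + 2*(0*(-3 - 1)))) + 1219 = (20469 + (0*(-4))*(90 + 2*(0*(-4)))) + 1219 = (20469 + 0*(90 + 2*0)) + 1219 = (20469 + 0*(90 + 0)) + 1219 = (20469 + 0*90) + 1219 = (20469 + 0) + 1219 = 20469 + 1219 = 21688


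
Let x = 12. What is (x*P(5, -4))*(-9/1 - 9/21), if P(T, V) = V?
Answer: 3168/7 ≈ 452.57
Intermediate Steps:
(x*P(5, -4))*(-9/1 - 9/21) = (12*(-4))*(-9/1 - 9/21) = -48*(-9*1 - 9*1/21) = -48*(-9 - 3/7) = -48*(-66/7) = 3168/7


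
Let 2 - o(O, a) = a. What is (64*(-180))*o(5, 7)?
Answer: 57600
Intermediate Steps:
o(O, a) = 2 - a
(64*(-180))*o(5, 7) = (64*(-180))*(2 - 1*7) = -11520*(2 - 7) = -11520*(-5) = 57600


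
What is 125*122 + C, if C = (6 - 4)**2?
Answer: 15254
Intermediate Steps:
C = 4 (C = 2**2 = 4)
125*122 + C = 125*122 + 4 = 15250 + 4 = 15254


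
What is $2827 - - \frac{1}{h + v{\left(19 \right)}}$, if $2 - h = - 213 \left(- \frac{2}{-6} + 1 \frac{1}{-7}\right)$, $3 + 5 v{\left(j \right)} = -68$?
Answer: $\frac{2807246}{993} \approx 2827.0$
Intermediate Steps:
$v{\left(j \right)} = - \frac{71}{5}$ ($v{\left(j \right)} = - \frac{3}{5} + \frac{1}{5} \left(-68\right) = - \frac{3}{5} - \frac{68}{5} = - \frac{71}{5}$)
$h = \frac{298}{7}$ ($h = 2 - - 213 \left(- \frac{2}{-6} + 1 \frac{1}{-7}\right) = 2 - - 213 \left(\left(-2\right) \left(- \frac{1}{6}\right) + 1 \left(- \frac{1}{7}\right)\right) = 2 - - 213 \left(\frac{1}{3} - \frac{1}{7}\right) = 2 - \left(-213\right) \frac{4}{21} = 2 - - \frac{284}{7} = 2 + \frac{284}{7} = \frac{298}{7} \approx 42.571$)
$2827 - - \frac{1}{h + v{\left(19 \right)}} = 2827 - - \frac{1}{\frac{298}{7} - \frac{71}{5}} = 2827 - - \frac{1}{\frac{993}{35}} = 2827 - \left(-1\right) \frac{35}{993} = 2827 - - \frac{35}{993} = 2827 + \frac{35}{993} = \frac{2807246}{993}$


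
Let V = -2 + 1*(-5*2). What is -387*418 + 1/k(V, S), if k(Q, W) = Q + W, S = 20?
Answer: -1294127/8 ≈ -1.6177e+5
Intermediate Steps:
V = -12 (V = -2 + 1*(-10) = -2 - 10 = -12)
-387*418 + 1/k(V, S) = -387*418 + 1/(-12 + 20) = -161766 + 1/8 = -161766 + ⅛ = -1294127/8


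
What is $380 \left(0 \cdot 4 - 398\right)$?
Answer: $-151240$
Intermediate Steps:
$380 \left(0 \cdot 4 - 398\right) = 380 \left(0 - 398\right) = 380 \left(-398\right) = -151240$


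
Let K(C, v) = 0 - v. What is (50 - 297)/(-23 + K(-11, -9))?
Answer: 247/14 ≈ 17.643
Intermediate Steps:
K(C, v) = -v
(50 - 297)/(-23 + K(-11, -9)) = (50 - 297)/(-23 - 1*(-9)) = -247/(-23 + 9) = -247/(-14) = -247*(-1/14) = 247/14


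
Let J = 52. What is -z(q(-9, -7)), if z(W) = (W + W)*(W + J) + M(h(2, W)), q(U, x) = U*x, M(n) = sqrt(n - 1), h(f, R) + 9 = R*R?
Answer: -14490 - sqrt(3959) ≈ -14553.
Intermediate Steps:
h(f, R) = -9 + R**2 (h(f, R) = -9 + R*R = -9 + R**2)
M(n) = sqrt(-1 + n)
z(W) = sqrt(-10 + W**2) + 2*W*(52 + W) (z(W) = (W + W)*(W + 52) + sqrt(-1 + (-9 + W**2)) = (2*W)*(52 + W) + sqrt(-10 + W**2) = 2*W*(52 + W) + sqrt(-10 + W**2) = sqrt(-10 + W**2) + 2*W*(52 + W))
-z(q(-9, -7)) = -(sqrt(-10 + (-9*(-7))**2) + 2*(-9*(-7))**2 + 104*(-9*(-7))) = -(sqrt(-10 + 63**2) + 2*63**2 + 104*63) = -(sqrt(-10 + 3969) + 2*3969 + 6552) = -(sqrt(3959) + 7938 + 6552) = -(14490 + sqrt(3959)) = -14490 - sqrt(3959)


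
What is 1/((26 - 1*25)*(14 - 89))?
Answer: -1/75 ≈ -0.013333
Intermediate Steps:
1/((26 - 1*25)*(14 - 89)) = 1/((26 - 25)*(-75)) = 1/(1*(-75)) = 1/(-75) = -1/75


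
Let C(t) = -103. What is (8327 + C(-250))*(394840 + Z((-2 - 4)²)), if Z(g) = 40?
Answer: 3247493120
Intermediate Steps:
(8327 + C(-250))*(394840 + Z((-2 - 4)²)) = (8327 - 103)*(394840 + 40) = 8224*394880 = 3247493120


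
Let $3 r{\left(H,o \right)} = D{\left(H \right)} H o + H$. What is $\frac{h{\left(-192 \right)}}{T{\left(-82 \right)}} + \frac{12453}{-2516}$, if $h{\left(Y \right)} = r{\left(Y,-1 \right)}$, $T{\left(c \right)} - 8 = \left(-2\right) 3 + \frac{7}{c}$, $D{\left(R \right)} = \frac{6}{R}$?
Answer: $- \frac{15571713}{395012} \approx -39.421$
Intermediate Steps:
$T{\left(c \right)} = 2 + \frac{7}{c}$ ($T{\left(c \right)} = 8 + \left(\left(-2\right) 3 + \frac{7}{c}\right) = 8 - \left(6 - \frac{7}{c}\right) = 2 + \frac{7}{c}$)
$r{\left(H,o \right)} = 2 o + \frac{H}{3}$ ($r{\left(H,o \right)} = \frac{\frac{6}{H} H o + H}{3} = \frac{6 o + H}{3} = \frac{H + 6 o}{3} = 2 o + \frac{H}{3}$)
$h{\left(Y \right)} = -2 + \frac{Y}{3}$ ($h{\left(Y \right)} = 2 \left(-1\right) + \frac{Y}{3} = -2 + \frac{Y}{3}$)
$\frac{h{\left(-192 \right)}}{T{\left(-82 \right)}} + \frac{12453}{-2516} = \frac{-2 + \frac{1}{3} \left(-192\right)}{2 + \frac{7}{-82}} + \frac{12453}{-2516} = \frac{-2 - 64}{2 + 7 \left(- \frac{1}{82}\right)} + 12453 \left(- \frac{1}{2516}\right) = - \frac{66}{2 - \frac{7}{82}} - \frac{12453}{2516} = - \frac{66}{\frac{157}{82}} - \frac{12453}{2516} = \left(-66\right) \frac{82}{157} - \frac{12453}{2516} = - \frac{5412}{157} - \frac{12453}{2516} = - \frac{15571713}{395012}$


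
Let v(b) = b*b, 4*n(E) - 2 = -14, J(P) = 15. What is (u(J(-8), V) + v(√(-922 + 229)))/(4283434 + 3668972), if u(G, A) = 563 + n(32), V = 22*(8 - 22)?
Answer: -19/1136058 ≈ -1.6724e-5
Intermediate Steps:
n(E) = -3 (n(E) = ½ + (¼)*(-14) = ½ - 7/2 = -3)
V = -308 (V = 22*(-14) = -308)
u(G, A) = 560 (u(G, A) = 563 - 3 = 560)
v(b) = b²
(u(J(-8), V) + v(√(-922 + 229)))/(4283434 + 3668972) = (560 + (√(-922 + 229))²)/(4283434 + 3668972) = (560 + (√(-693))²)/7952406 = (560 + (3*I*√77)²)*(1/7952406) = (560 - 693)*(1/7952406) = -133*1/7952406 = -19/1136058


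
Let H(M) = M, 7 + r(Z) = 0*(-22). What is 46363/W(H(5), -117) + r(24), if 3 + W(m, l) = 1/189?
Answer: -8766569/566 ≈ -15489.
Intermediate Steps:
r(Z) = -7 (r(Z) = -7 + 0*(-22) = -7 + 0 = -7)
W(m, l) = -566/189 (W(m, l) = -3 + 1/189 = -566/189)
46363/W(H(5), -117) + r(24) = 46363/(-566/189) - 7 = 46363*(-189/566) - 7 = -8762607/566 - 7 = -8766569/566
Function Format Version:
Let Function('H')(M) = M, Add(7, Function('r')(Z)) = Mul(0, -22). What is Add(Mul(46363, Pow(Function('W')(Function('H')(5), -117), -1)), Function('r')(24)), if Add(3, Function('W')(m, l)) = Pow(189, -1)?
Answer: Rational(-8766569, 566) ≈ -15489.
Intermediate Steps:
Function('r')(Z) = -7 (Function('r')(Z) = Add(-7, Mul(0, -22)) = Add(-7, 0) = -7)
Function('W')(m, l) = Rational(-566, 189) (Function('W')(m, l) = Add(-3, Pow(189, -1)) = Add(-3, Rational(1, 189)) = Rational(-566, 189))
Add(Mul(46363, Pow(Function('W')(Function('H')(5), -117), -1)), Function('r')(24)) = Add(Mul(46363, Pow(Rational(-566, 189), -1)), -7) = Add(Mul(46363, Rational(-189, 566)), -7) = Add(Rational(-8762607, 566), -7) = Rational(-8766569, 566)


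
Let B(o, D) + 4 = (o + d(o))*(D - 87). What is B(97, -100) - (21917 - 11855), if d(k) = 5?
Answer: -29140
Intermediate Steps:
B(o, D) = -4 + (-87 + D)*(5 + o) (B(o, D) = -4 + (o + 5)*(D - 87) = -4 + (5 + o)*(-87 + D) = -4 + (-87 + D)*(5 + o))
B(97, -100) - (21917 - 11855) = (-439 - 87*97 + 5*(-100) - 100*97) - (21917 - 11855) = (-439 - 8439 - 500 - 9700) - 1*10062 = -19078 - 10062 = -29140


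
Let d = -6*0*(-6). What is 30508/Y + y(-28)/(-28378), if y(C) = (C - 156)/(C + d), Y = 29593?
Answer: 3029465445/2939265539 ≈ 1.0307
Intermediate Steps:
d = 0 (d = 0*(-6) = 0)
y(C) = (-156 + C)/C (y(C) = (C - 156)/(C + 0) = (-156 + C)/C)
30508/Y + y(-28)/(-28378) = 30508/29593 + ((-156 - 28)/(-28))/(-28378) = 30508*(1/29593) - 1/28*(-184)*(-1/28378) = 30508/29593 + (46/7)*(-1/28378) = 30508/29593 - 23/99323 = 3029465445/2939265539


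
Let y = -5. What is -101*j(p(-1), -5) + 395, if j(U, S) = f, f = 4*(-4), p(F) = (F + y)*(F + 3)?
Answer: 2011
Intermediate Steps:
p(F) = (-5 + F)*(3 + F) (p(F) = (F - 5)*(F + 3) = (-5 + F)*(3 + F))
f = -16
j(U, S) = -16
-101*j(p(-1), -5) + 395 = -101*(-16) + 395 = 1616 + 395 = 2011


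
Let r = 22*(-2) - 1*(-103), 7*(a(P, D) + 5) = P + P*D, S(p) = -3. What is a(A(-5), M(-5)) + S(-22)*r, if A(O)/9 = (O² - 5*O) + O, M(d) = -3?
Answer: -2084/7 ≈ -297.71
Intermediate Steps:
A(O) = -36*O + 9*O² (A(O) = 9*((O² - 5*O) + O) = 9*(O² - 4*O) = -36*O + 9*O²)
a(P, D) = -5 + P/7 + D*P/7 (a(P, D) = -5 + (P + P*D)/7 = -5 + (P + D*P)/7 = -5 + (P/7 + D*P/7) = -5 + P/7 + D*P/7)
r = 59 (r = -44 + 103 = 59)
a(A(-5), M(-5)) + S(-22)*r = (-5 + (9*(-5)*(-4 - 5))/7 + (⅐)*(-3)*(9*(-5)*(-4 - 5))) - 3*59 = (-5 + (9*(-5)*(-9))/7 + (⅐)*(-3)*(9*(-5)*(-9))) - 177 = (-5 + (⅐)*405 + (⅐)*(-3)*405) - 177 = (-5 + 405/7 - 1215/7) - 177 = -845/7 - 177 = -2084/7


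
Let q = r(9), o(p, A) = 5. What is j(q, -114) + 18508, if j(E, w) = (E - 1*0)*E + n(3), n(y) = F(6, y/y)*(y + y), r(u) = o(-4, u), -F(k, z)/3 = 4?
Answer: 18461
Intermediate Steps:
F(k, z) = -12 (F(k, z) = -3*4 = -12)
r(u) = 5
q = 5
n(y) = -24*y (n(y) = -12*(y + y) = -24*y)
j(E, w) = -72 + E² (j(E, w) = (E - 1*0)*E - 24*3 = (E + 0)*E - 72 = E*E - 72 = E² - 72 = -72 + E²)
j(q, -114) + 18508 = (-72 + 5²) + 18508 = (-72 + 25) + 18508 = -47 + 18508 = 18461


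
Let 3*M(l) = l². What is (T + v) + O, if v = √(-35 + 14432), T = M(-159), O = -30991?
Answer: -22564 + √14397 ≈ -22444.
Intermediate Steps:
M(l) = l²/3
T = 8427 (T = (⅓)*(-159)² = (⅓)*25281 = 8427)
v = √14397 ≈ 119.99
(T + v) + O = (8427 + √14397) - 30991 = -22564 + √14397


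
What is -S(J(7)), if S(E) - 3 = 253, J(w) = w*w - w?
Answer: -256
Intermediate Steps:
J(w) = w**2 - w
S(E) = 256 (S(E) = 3 + 253 = 256)
-S(J(7)) = -1*256 = -256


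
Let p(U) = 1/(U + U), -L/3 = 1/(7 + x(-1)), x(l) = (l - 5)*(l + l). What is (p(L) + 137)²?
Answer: 644809/36 ≈ 17911.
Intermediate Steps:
x(l) = 2*l*(-5 + l) (x(l) = (-5 + l)*(2*l) = 2*l*(-5 + l))
L = -3/19 (L = -3/(7 + 2*(-1)*(-5 - 1)) = -3/(7 + 2*(-1)*(-6)) = -3/(7 + 12) = -3/19 ≈ -0.15789)
p(U) = 1/(2*U)
(p(L) + 137)² = (1/(2*(-3/19)) + 137)² = ((½)*(-19/3) + 137)² = (-19/6 + 137)² = (803/6)² = 644809/36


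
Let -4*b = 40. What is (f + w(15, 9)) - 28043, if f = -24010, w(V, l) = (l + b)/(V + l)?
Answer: -1249273/24 ≈ -52053.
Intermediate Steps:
b = -10 (b = -¼*40 = -10)
w(V, l) = (-10 + l)/(V + l) (w(V, l) = (l - 10)/(V + l) = (-10 + l)/(V + l))
(f + w(15, 9)) - 28043 = (-24010 + (-10 + 9)/(15 + 9)) - 28043 = (-24010 - 1/24) - 28043 = -576241/24 - 28043 = -1249273/24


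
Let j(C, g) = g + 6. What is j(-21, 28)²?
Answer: 1156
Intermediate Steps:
j(C, g) = 6 + g
j(-21, 28)² = (6 + 28)² = 34² = 1156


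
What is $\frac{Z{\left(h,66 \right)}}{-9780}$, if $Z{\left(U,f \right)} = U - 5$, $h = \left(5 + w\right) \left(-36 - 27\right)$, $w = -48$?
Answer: $- \frac{676}{2445} \approx -0.27648$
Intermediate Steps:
$h = 2709$ ($h = \left(5 - 48\right) \left(-36 - 27\right) = \left(-43\right) \left(-63\right) = 2709$)
$Z{\left(U,f \right)} = -5 + U$ ($Z{\left(U,f \right)} = U - 5 = -5 + U$)
$\frac{Z{\left(h,66 \right)}}{-9780} = \frac{-5 + 2709}{-9780} = 2704 \left(- \frac{1}{9780}\right) = - \frac{676}{2445}$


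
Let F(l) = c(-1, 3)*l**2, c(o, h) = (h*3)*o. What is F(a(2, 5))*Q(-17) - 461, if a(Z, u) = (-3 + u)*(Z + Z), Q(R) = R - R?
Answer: -461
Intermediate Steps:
Q(R) = 0
a(Z, u) = 2*Z*(-3 + u) (a(Z, u) = (-3 + u)*(2*Z) = 2*Z*(-3 + u))
c(o, h) = 3*h*o (c(o, h) = (3*h)*o = 3*h*o)
F(l) = -9*l**2 (F(l) = (3*3*(-1))*l**2 = -9*l**2)
F(a(2, 5))*Q(-17) - 461 = -9*16*(-3 + 5)**2*0 - 461 = -9*(2*2*2)**2*0 - 461 = -9*8**2*0 - 461 = -9*64*0 - 461 = -576*0 - 461 = 0 - 461 = -461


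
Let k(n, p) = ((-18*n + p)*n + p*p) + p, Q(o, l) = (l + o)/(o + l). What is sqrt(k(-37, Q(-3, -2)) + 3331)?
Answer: I*sqrt(21346) ≈ 146.1*I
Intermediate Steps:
Q(o, l) = 1 (Q(o, l) = (l + o)/(l + o) = 1)
k(n, p) = p + p**2 + n*(p - 18*n) (k(n, p) = ((p - 18*n)*n + p**2) + p = (n*(p - 18*n) + p**2) + p = (p**2 + n*(p - 18*n)) + p = p + p**2 + n*(p - 18*n))
sqrt(k(-37, Q(-3, -2)) + 3331) = sqrt((1 + 1**2 - 18*(-37)**2 - 37*1) + 3331) = sqrt((1 + 1 - 18*1369 - 37) + 3331) = sqrt((1 + 1 - 24642 - 37) + 3331) = sqrt(-24677 + 3331) = sqrt(-21346) = I*sqrt(21346)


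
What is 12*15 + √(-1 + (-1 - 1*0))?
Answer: 180 + I*√2 ≈ 180.0 + 1.4142*I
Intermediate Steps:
12*15 + √(-1 + (-1 - 1*0)) = 180 + √(-1 + (-1 + 0)) = 180 + √(-1 - 1) = 180 + √(-2) = 180 + I*√2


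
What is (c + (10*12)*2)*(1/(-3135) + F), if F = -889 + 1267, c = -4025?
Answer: -897066953/627 ≈ -1.4307e+6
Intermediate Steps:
F = 378
(c + (10*12)*2)*(1/(-3135) + F) = (-4025 + (10*12)*2)*(1/(-3135) + 378) = (-4025 + 120*2)*(-1/3135 + 378) = (-4025 + 240)*(1185029/3135) = -3785*1185029/3135 = -897066953/627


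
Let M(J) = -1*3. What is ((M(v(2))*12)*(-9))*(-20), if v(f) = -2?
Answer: -6480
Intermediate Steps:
M(J) = -3
((M(v(2))*12)*(-9))*(-20) = (-3*12*(-9))*(-20) = -36*(-9)*(-20) = 324*(-20) = -6480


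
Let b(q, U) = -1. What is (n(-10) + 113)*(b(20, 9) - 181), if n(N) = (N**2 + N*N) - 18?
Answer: -53690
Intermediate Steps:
n(N) = -18 + 2*N**2 (n(N) = (N**2 + N**2) - 18 = 2*N**2 - 18 = -18 + 2*N**2)
(n(-10) + 113)*(b(20, 9) - 181) = ((-18 + 2*(-10)**2) + 113)*(-1 - 181) = ((-18 + 2*100) + 113)*(-182) = ((-18 + 200) + 113)*(-182) = (182 + 113)*(-182) = 295*(-182) = -53690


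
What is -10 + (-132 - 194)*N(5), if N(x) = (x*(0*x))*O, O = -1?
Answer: -10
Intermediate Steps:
N(x) = 0 (N(x) = (x*(0*x))*(-1) = (x*0)*(-1) = 0*(-1) = 0)
-10 + (-132 - 194)*N(5) = -10 + (-132 - 194)*0 = -10 - 326*0 = -10 + 0 = -10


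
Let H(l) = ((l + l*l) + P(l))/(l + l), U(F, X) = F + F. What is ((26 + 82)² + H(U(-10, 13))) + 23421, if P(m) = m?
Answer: 35076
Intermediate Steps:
U(F, X) = 2*F
H(l) = (l² + 2*l)/(2*l) (H(l) = ((l + l*l) + l)/(l + l) = ((l + l²) + l)/((2*l)) = (l² + 2*l)*(1/(2*l)) = (l² + 2*l)/(2*l))
((26 + 82)² + H(U(-10, 13))) + 23421 = ((26 + 82)² + (1 + (2*(-10))/2)) + 23421 = (108² + (1 + (½)*(-20))) + 23421 = (11664 + (1 - 10)) + 23421 = (11664 - 9) + 23421 = 11655 + 23421 = 35076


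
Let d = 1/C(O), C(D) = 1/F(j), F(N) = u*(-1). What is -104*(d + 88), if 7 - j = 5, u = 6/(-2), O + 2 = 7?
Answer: -9464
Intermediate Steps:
O = 5 (O = -2 + 7 = 5)
u = -3 (u = 6*(-1/2) = -3)
j = 2 (j = 7 - 1*5 = 7 - 5 = 2)
F(N) = 3 (F(N) = -3*(-1) = 3)
C(D) = 1/3
d = 3 (d = 1/(1/3) = 3)
-104*(d + 88) = -104*(3 + 88) = -104*91 = -9464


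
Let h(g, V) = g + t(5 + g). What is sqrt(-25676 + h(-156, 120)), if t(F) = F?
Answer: 3*I*sqrt(2887) ≈ 161.19*I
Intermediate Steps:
h(g, V) = 5 + 2*g (h(g, V) = g + (5 + g) = 5 + 2*g)
sqrt(-25676 + h(-156, 120)) = sqrt(-25676 + (5 + 2*(-156))) = sqrt(-25676 + (5 - 312)) = sqrt(-25676 - 307) = sqrt(-25983) = 3*I*sqrt(2887)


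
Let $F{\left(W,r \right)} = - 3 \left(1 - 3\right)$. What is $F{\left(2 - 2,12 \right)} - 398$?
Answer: $-392$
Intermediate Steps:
$F{\left(W,r \right)} = 6$ ($F{\left(W,r \right)} = \left(-3\right) \left(-2\right) = 6$)
$F{\left(2 - 2,12 \right)} - 398 = 6 - 398 = -392$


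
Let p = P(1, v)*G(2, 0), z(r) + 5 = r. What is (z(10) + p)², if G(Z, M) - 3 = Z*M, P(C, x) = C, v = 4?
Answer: 64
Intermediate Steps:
z(r) = -5 + r
G(Z, M) = 3 + M*Z (G(Z, M) = 3 + Z*M = 3 + M*Z)
p = 3 (p = 1*(3 + 0*2) = 1*(3 + 0) = 1*3 = 3)
(z(10) + p)² = ((-5 + 10) + 3)² = (5 + 3)² = 8² = 64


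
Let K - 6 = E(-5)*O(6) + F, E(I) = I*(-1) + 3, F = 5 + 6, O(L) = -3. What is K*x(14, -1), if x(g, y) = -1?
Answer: 7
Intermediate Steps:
F = 11
E(I) = 3 - I (E(I) = -I + 3 = 3 - I)
K = -7 (K = 6 + ((3 - 1*(-5))*(-3) + 11) = 6 + ((3 + 5)*(-3) + 11) = 6 + (8*(-3) + 11) = 6 + (-24 + 11) = 6 - 13 = -7)
K*x(14, -1) = -7*(-1) = 7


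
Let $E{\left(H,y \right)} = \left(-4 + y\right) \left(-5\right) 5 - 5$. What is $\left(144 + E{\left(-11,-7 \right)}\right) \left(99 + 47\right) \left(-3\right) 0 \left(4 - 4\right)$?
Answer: $0$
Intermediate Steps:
$E{\left(H,y \right)} = 95 - 25 y$ ($E{\left(H,y \right)} = \left(20 - 5 y\right) 5 - 5 = \left(100 - 25 y\right) - 5 = 95 - 25 y$)
$\left(144 + E{\left(-11,-7 \right)}\right) \left(99 + 47\right) \left(-3\right) 0 \left(4 - 4\right) = \left(144 + \left(95 - -175\right)\right) \left(99 + 47\right) \left(-3\right) 0 \left(4 - 4\right) = \left(144 + \left(95 + 175\right)\right) 146 \cdot 0 \cdot 0 = \left(144 + 270\right) 146 \cdot 0 = 414 \cdot 146 \cdot 0 = 60444 \cdot 0 = 0$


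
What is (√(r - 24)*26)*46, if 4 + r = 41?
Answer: 1196*√13 ≈ 4312.2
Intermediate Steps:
r = 37 (r = -4 + 41 = 37)
(√(r - 24)*26)*46 = (√(37 - 24)*26)*46 = (√13*26)*46 = (26*√13)*46 = 1196*√13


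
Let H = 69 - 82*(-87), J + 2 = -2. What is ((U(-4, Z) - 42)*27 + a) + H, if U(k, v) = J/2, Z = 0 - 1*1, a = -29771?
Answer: -23756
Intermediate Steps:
J = -4 (J = -2 - 2 = -4)
Z = -1 (Z = 0 - 1 = -1)
U(k, v) = -2 (U(k, v) = -4/2 = -4*1/2 = -2)
H = 7203 (H = 69 + 7134 = 7203)
((U(-4, Z) - 42)*27 + a) + H = ((-2 - 42)*27 - 29771) + 7203 = (-44*27 - 29771) + 7203 = (-1188 - 29771) + 7203 = -30959 + 7203 = -23756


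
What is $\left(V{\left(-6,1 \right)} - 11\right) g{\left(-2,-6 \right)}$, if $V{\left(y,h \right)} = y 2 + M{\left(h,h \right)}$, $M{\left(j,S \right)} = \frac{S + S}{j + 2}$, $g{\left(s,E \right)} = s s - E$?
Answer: $- \frac{670}{3} \approx -223.33$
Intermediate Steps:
$g{\left(s,E \right)} = s^{2} - E$
$M{\left(j,S \right)} = \frac{2 S}{2 + j}$
$V{\left(y,h \right)} = 2 y + \frac{2 h}{2 + h}$ ($V{\left(y,h \right)} = y 2 + \frac{2 h}{2 + h} = 2 y + \frac{2 h}{2 + h}$)
$\left(V{\left(-6,1 \right)} - 11\right) g{\left(-2,-6 \right)} = \left(\frac{2 \left(1 - 6 \left(2 + 1\right)\right)}{2 + 1} - 11\right) \left(\left(-2\right)^{2} - -6\right) = \left(\frac{2 \left(1 - 18\right)}{3} - 11\right) \left(4 + 6\right) = \left(2 \cdot \frac{1}{3} \left(1 - 18\right) - 11\right) 10 = \left(2 \cdot \frac{1}{3} \left(-17\right) - 11\right) 10 = \left(- \frac{34}{3} - 11\right) 10 = \left(- \frac{67}{3}\right) 10 = - \frac{670}{3}$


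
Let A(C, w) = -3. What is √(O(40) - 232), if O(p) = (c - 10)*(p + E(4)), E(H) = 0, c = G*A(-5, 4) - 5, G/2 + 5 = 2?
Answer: 4*I*√7 ≈ 10.583*I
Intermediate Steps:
G = -6 (G = -10 + 2*2 = -10 + 4 = -6)
c = 13 (c = -6*(-3) - 5 = 18 - 5 = 13)
O(p) = 3*p (O(p) = (13 - 10)*(p + 0) = 3*p)
√(O(40) - 232) = √(3*40 - 232) = √(120 - 232) = √(-112) = 4*I*√7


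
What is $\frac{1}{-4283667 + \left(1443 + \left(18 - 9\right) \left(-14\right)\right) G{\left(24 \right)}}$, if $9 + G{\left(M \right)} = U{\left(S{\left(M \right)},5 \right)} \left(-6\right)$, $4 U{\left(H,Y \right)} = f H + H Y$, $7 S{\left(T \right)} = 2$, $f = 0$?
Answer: $- \frac{7}{30088395} \approx -2.3265 \cdot 10^{-7}$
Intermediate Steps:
$S{\left(T \right)} = \frac{2}{7}$ ($S{\left(T \right)} = \frac{1}{7} \cdot 2 = \frac{2}{7}$)
$U{\left(H,Y \right)} = \frac{H Y}{4}$ ($U{\left(H,Y \right)} = \frac{0 H + H Y}{4} = \frac{0 + H Y}{4} = \frac{H Y}{4}$)
$G{\left(M \right)} = - \frac{78}{7}$ ($G{\left(M \right)} = -9 + \frac{1}{4} \cdot \frac{2}{7} \cdot 5 \left(-6\right) = -9 + \frac{5}{14} \left(-6\right) = -9 - \frac{15}{7} = - \frac{78}{7}$)
$\frac{1}{-4283667 + \left(1443 + \left(18 - 9\right) \left(-14\right)\right) G{\left(24 \right)}} = \frac{1}{-4283667 + \left(1443 + \left(18 - 9\right) \left(-14\right)\right) \left(- \frac{78}{7}\right)} = \frac{1}{-4283667 + \left(1443 + 9 \left(-14\right)\right) \left(- \frac{78}{7}\right)} = \frac{1}{-4283667 + \left(1443 - 126\right) \left(- \frac{78}{7}\right)} = \frac{1}{-4283667 + 1317 \left(- \frac{78}{7}\right)} = \frac{1}{-4283667 - \frac{102726}{7}} = \frac{1}{- \frac{30088395}{7}} = - \frac{7}{30088395}$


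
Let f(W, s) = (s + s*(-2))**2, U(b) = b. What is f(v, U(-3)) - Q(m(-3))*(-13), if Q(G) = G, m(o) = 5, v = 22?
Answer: 74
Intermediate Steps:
f(W, s) = s**2 (f(W, s) = (s - 2*s)**2 = (-s)**2 = s**2)
f(v, U(-3)) - Q(m(-3))*(-13) = (-3)**2 - 5*(-13) = 9 - 1*(-65) = 9 + 65 = 74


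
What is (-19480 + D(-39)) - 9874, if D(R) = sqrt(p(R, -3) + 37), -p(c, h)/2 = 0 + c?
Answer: -29354 + sqrt(115) ≈ -29343.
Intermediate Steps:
p(c, h) = -2*c (p(c, h) = -2*(0 + c) = -2*c)
D(R) = sqrt(37 - 2*R) (D(R) = sqrt(-2*R + 37) = sqrt(37 - 2*R))
(-19480 + D(-39)) - 9874 = (-19480 + sqrt(37 - 2*(-39))) - 9874 = (-19480 + sqrt(37 + 78)) - 9874 = (-19480 + sqrt(115)) - 9874 = -29354 + sqrt(115)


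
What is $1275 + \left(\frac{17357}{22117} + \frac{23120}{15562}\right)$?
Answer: $\frac{12929912236}{10123081} \approx 1277.3$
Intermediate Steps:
$1275 + \left(\frac{17357}{22117} + \frac{23120}{15562}\right) = 1275 + \left(17357 \cdot \frac{1}{22117} + 23120 \cdot \frac{1}{15562}\right) = 1275 + \left(\frac{1021}{1301} + \frac{11560}{7781}\right) = 1275 + \frac{22983961}{10123081} = \frac{12929912236}{10123081}$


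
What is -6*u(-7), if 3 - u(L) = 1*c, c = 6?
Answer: 18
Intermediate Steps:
u(L) = -3 (u(L) = 3 - 6 = -3)
-6*u(-7) = -6*(-3) = 18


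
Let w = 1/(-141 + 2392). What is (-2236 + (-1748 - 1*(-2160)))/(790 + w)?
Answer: -4105824/1778291 ≈ -2.3089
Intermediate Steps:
w = 1/2251 ≈ 0.00044425
(-2236 + (-1748 - 1*(-2160)))/(790 + w) = (-2236 + (-1748 - 1*(-2160)))/(790 + 1/2251) = (-2236 + (-1748 + 2160))/(1778291/2251) = (-2236 + 412)*(2251/1778291) = -1824*2251/1778291 = -4105824/1778291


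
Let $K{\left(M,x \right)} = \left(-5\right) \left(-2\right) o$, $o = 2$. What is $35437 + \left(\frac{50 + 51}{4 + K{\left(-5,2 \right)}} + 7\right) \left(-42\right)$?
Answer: $\frac{139865}{4} \approx 34966.0$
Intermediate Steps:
$K{\left(M,x \right)} = 20$ ($K{\left(M,x \right)} = \left(-5\right) \left(-2\right) 2 = 10 \cdot 2 = 20$)
$35437 + \left(\frac{50 + 51}{4 + K{\left(-5,2 \right)}} + 7\right) \left(-42\right) = 35437 + \left(\frac{50 + 51}{4 + 20} + 7\right) \left(-42\right) = 35437 + \left(\frac{101}{24} + 7\right) \left(-42\right) = 35437 + \frac{269}{24} \left(-42\right) = 35437 - \frac{1883}{4} = \frac{139865}{4}$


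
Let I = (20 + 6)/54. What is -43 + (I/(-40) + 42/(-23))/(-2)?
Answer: -2090581/49680 ≈ -42.081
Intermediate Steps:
I = 13/27 (I = 26*(1/54) = 13/27 ≈ 0.48148)
-43 + (I/(-40) + 42/(-23))/(-2) = -43 + ((13/27)/(-40) + 42/(-23))/(-2) = -43 - ((13/27)*(-1/40) + 42*(-1/23))/2 = -43 - (-13/1080 - 42/23)/2 = -43 - ½*(-45659/24840) = -43 + 45659/49680 = -2090581/49680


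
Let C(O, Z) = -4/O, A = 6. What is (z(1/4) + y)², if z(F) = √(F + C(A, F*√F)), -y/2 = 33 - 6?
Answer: (324 - I*√15)²/36 ≈ 2915.6 - 69.714*I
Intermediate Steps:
y = -54 (y = -2*(33 - 6) = -2*27 = -54)
z(F) = √(-⅔ + F) (z(F) = √(F - 4/6) = √(F - 4*⅙) = √(F - ⅔) = √(-⅔ + F))
(z(1/4) + y)² = (√(-6 + 9/4)/3 - 54)² = (√(-15/4)/3 - 54)² = ((I*√15/2)/3 - 54)² = (I*√15/6 - 54)² = (-54 + I*√15/6)²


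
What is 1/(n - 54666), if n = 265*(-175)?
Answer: -1/101041 ≈ -9.8970e-6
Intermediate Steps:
n = -46375
1/(n - 54666) = 1/(-46375 - 54666) = 1/(-101041) = -1/101041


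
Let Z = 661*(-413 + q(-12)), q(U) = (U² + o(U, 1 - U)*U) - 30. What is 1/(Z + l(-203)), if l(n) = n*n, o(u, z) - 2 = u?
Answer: -1/77110 ≈ -1.2968e-5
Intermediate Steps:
o(u, z) = 2 + u
l(n) = n²
q(U) = -30 + U² + U*(2 + U) (q(U) = (U² + (2 + U)*U) - 30 = (U² + U*(2 + U)) - 30 = -30 + U² + U*(2 + U))
Z = -118319 (Z = 661*(-413 + (-30 + 2*(-12) + 2*(-12)²)) = 661*(-413 + (-30 - 24 + 2*144)) = 661*(-413 + (-30 - 24 + 288)) = 661*(-413 + 234) = 661*(-179) = -118319)
1/(Z + l(-203)) = 1/(-118319 + (-203)²) = 1/(-118319 + 41209) = 1/(-77110) = -1/77110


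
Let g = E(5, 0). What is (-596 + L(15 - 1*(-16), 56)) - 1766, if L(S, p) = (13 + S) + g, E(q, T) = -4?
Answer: -2322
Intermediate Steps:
g = -4
L(S, p) = 9 + S (L(S, p) = (13 + S) - 4 = 9 + S)
(-596 + L(15 - 1*(-16), 56)) - 1766 = (-596 + (9 + (15 - 1*(-16)))) - 1766 = (-596 + (9 + (15 + 16))) - 1766 = (-596 + (9 + 31)) - 1766 = (-596 + 40) - 1766 = -556 - 1766 = -2322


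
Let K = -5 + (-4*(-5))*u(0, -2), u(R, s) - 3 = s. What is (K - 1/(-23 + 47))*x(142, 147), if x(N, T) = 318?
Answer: 19027/4 ≈ 4756.8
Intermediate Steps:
u(R, s) = 3 + s
K = 15 (K = -5 + (-4*(-5))*(3 - 2) = -5 + 20*1 = -5 + 20 = 15)
(K - 1/(-23 + 47))*x(142, 147) = (15 - 1/(-23 + 47))*318 = (15 - 1/24)*318 = (359/24)*318 = 19027/4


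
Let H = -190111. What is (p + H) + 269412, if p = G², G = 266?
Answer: 150057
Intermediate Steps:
p = 70756 (p = 266² = 70756)
(p + H) + 269412 = (70756 - 190111) + 269412 = -119355 + 269412 = 150057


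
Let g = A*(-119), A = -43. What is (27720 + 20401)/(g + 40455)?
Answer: 48121/45572 ≈ 1.0559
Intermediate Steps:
g = 5117 (g = -43*(-119) = 5117)
(27720 + 20401)/(g + 40455) = (27720 + 20401)/(5117 + 40455) = 48121/45572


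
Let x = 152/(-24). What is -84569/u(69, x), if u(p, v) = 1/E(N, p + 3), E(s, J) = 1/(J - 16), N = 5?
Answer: -84569/56 ≈ -1510.2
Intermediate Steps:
E(s, J) = 1/(-16 + J)
x = -19/3 (x = 152*(-1/24) = -19/3 ≈ -6.3333)
u(p, v) = -13 + p (u(p, v) = 1/(1/(-16 + (p + 3))) = 1/(1/(-16 + (3 + p))) = 1/(1/(-13 + p)) = -13 + p)
-84569/u(69, x) = -84569/(-13 + 69) = -84569/56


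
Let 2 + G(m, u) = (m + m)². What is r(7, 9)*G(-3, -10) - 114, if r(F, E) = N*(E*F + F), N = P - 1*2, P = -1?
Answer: -7254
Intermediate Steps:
G(m, u) = -2 + 4*m² (G(m, u) = -2 + (m + m)² = -2 + (2*m)² = -2 + 4*m²)
N = -3 (N = -1 - 1*2 = -1 - 2 = -3)
r(F, E) = -3*F - 3*E*F (r(F, E) = -3*(E*F + F) = -3*(F + E*F) = -3*F - 3*E*F)
r(7, 9)*G(-3, -10) - 114 = (-3*7*(1 + 9))*(-2 + 4*(-3)²) - 114 = (-3*7*10)*(-2 + 4*9) - 114 = -210*(-2 + 36) - 114 = -210*34 - 114 = -7140 - 114 = -7254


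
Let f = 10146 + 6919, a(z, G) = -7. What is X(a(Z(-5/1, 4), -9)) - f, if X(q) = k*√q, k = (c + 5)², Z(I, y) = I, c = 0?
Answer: -17065 + 25*I*√7 ≈ -17065.0 + 66.144*I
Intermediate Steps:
f = 17065
k = 25 (k = (0 + 5)² = 5² = 25)
X(q) = 25*√q
X(a(Z(-5/1, 4), -9)) - f = 25*√(-7) - 1*17065 = 25*(I*√7) - 17065 = 25*I*√7 - 17065 = -17065 + 25*I*√7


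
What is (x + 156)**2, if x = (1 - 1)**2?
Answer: 24336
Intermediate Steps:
x = 0 (x = 0**2 = 0)
(x + 156)**2 = (0 + 156)**2 = 156**2 = 24336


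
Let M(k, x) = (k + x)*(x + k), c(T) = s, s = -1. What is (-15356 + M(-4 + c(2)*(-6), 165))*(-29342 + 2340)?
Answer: -338416066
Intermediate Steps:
c(T) = -1
M(k, x) = (k + x)² (M(k, x) = (k + x)*(k + x) = (k + x)²)
(-15356 + M(-4 + c(2)*(-6), 165))*(-29342 + 2340) = (-15356 + ((-4 - 1*(-6)) + 165)²)*(-29342 + 2340) = (-15356 + ((-4 + 6) + 165)²)*(-27002) = (-15356 + (2 + 165)²)*(-27002) = (-15356 + 167²)*(-27002) = (-15356 + 27889)*(-27002) = 12533*(-27002) = -338416066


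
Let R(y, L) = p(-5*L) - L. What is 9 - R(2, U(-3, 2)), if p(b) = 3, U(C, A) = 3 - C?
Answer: 12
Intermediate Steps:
R(y, L) = 3 - L
9 - R(2, U(-3, 2)) = 9 - (3 - (3 - 1*(-3))) = 9 - (3 - (3 + 3)) = 9 - (3 - 1*6) = 9 - (3 - 6) = 9 - 1*(-3) = 9 + 3 = 12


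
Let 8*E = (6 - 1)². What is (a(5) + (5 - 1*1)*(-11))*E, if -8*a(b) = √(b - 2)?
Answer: -275/2 - 25*√3/64 ≈ -138.18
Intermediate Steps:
E = 25/8 (E = (6 - 1)²/8 = (⅛)*5² = (⅛)*25 = 25/8 ≈ 3.1250)
a(b) = -√(-2 + b)/8 (a(b) = -√(b - 2)/8 = -√(-2 + b)/8)
(a(5) + (5 - 1*1)*(-11))*E = (-√(-2 + 5)/8 + (5 - 1*1)*(-11))*(25/8) = (-√3/8 + (5 - 1)*(-11))*(25/8) = (-√3/8 + 4*(-11))*(25/8) = (-√3/8 - 44)*(25/8) = (-44 - √3/8)*(25/8) = -275/2 - 25*√3/64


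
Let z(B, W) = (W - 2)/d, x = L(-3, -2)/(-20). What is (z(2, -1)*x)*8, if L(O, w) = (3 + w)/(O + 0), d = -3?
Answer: 2/15 ≈ 0.13333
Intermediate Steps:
L(O, w) = (3 + w)/O
x = 1/60 (x = ((3 - 2)/(-3))/(-20) = -⅓*1*(-1/20) = -⅓*(-1/20) = 1/60 ≈ 0.016667)
z(B, W) = ⅔ - W/3 (z(B, W) = (W - 2)/(-3) = (-2 + W)*(-⅓) = ⅔ - W/3)
(z(2, -1)*x)*8 = ((⅔ - ⅓*(-1))*(1/60))*8 = ((⅔ + ⅓)*(1/60))*8 = (1*(1/60))*8 = (1/60)*8 = 2/15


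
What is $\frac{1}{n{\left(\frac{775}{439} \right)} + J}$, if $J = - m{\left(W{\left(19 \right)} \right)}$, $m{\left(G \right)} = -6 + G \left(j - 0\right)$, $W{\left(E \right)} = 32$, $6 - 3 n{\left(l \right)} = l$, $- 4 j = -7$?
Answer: $- \frac{1317}{63991} \approx -0.020581$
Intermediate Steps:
$j = \frac{7}{4}$ ($j = \left(- \frac{1}{4}\right) \left(-7\right) = \frac{7}{4} \approx 1.75$)
$n{\left(l \right)} = 2 - \frac{l}{3}$
$m{\left(G \right)} = -6 + \frac{7 G}{4}$ ($m{\left(G \right)} = -6 + G \left(\frac{7}{4} - 0\right) = -6 + G \left(\frac{7}{4} + 0\right) = -6 + G \frac{7}{4} = -6 + \frac{7 G}{4}$)
$J = -50$ ($J = - (-6 + \frac{7}{4} \cdot 32) = - (-6 + 56) = \left(-1\right) 50 = -50$)
$\frac{1}{n{\left(\frac{775}{439} \right)} + J} = \frac{1}{\left(2 - \frac{775 \cdot \frac{1}{439}}{3}\right) - 50} = \frac{1}{\left(2 - \frac{775}{1317}\right) - 50} = \frac{1}{\frac{1859}{1317} - 50} = \frac{1}{- \frac{63991}{1317}} = - \frac{1317}{63991}$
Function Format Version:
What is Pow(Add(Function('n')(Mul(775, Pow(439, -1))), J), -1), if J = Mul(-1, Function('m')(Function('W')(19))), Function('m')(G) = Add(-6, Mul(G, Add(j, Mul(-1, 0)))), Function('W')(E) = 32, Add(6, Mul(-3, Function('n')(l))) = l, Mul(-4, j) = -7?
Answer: Rational(-1317, 63991) ≈ -0.020581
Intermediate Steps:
j = Rational(7, 4) (j = Mul(Rational(-1, 4), -7) = Rational(7, 4) ≈ 1.7500)
Function('n')(l) = Add(2, Mul(Rational(-1, 3), l))
Function('m')(G) = Add(-6, Mul(Rational(7, 4), G)) (Function('m')(G) = Add(-6, Mul(G, Add(Rational(7, 4), Mul(-1, 0)))) = Add(-6, Mul(G, Add(Rational(7, 4), 0))) = Add(-6, Mul(G, Rational(7, 4))) = Add(-6, Mul(Rational(7, 4), G)))
J = -50 (J = Mul(-1, Add(-6, Mul(Rational(7, 4), 32))) = Mul(-1, Add(-6, 56)) = Mul(-1, 50) = -50)
Pow(Add(Function('n')(Mul(775, Pow(439, -1))), J), -1) = Pow(Add(Add(2, Mul(Rational(-1, 3), Mul(775, Pow(439, -1)))), -50), -1) = Pow(Add(Add(2, Mul(Rational(-1, 3), Mul(775, Rational(1, 439)))), -50), -1) = Pow(Add(Add(2, Mul(Rational(-1, 3), Rational(775, 439))), -50), -1) = Pow(Add(Add(2, Rational(-775, 1317)), -50), -1) = Pow(Add(Rational(1859, 1317), -50), -1) = Pow(Rational(-63991, 1317), -1) = Rational(-1317, 63991)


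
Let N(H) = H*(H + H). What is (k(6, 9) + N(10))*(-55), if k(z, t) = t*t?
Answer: -15455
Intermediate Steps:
k(z, t) = t²
N(H) = 2*H² (N(H) = H*(2*H) = 2*H²)
(k(6, 9) + N(10))*(-55) = (9² + 2*10²)*(-55) = (81 + 2*100)*(-55) = (81 + 200)*(-55) = 281*(-55) = -15455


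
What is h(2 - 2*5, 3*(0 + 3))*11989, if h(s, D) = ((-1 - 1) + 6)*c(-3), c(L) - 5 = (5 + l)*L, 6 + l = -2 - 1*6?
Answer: 1534592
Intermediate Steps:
l = -14 (l = -6 + (-2 - 1*6) = -6 + (-2 - 6) = -6 - 8 = -14)
c(L) = 5 - 9*L (c(L) = 5 + (5 - 14)*L = 5 - 9*L)
h(s, D) = 128 (h(s, D) = ((-1 - 1) + 6)*(5 - 9*(-3)) = (-2 + 6)*(5 + 27) = 4*32 = 128)
h(2 - 2*5, 3*(0 + 3))*11989 = 128*11989 = 1534592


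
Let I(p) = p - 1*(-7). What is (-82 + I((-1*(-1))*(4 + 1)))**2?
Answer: 4900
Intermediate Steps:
I(p) = 7 + p (I(p) = p + 7 = 7 + p)
(-82 + I((-1*(-1))*(4 + 1)))**2 = (-82 + (7 + (-1*(-1))*(4 + 1)))**2 = (-82 + (7 + 1*5))**2 = (-82 + (7 + 5))**2 = (-82 + 12)**2 = (-70)**2 = 4900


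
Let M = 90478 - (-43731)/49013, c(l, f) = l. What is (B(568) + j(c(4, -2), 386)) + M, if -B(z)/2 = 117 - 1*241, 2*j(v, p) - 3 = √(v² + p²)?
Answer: 8893741377/98026 + √37253 ≈ 90921.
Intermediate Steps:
j(v, p) = 3/2 + √(p² + v²)/2 (j(v, p) = 3/2 + √(v² + p²)/2 = 3/2 + √(p² + v²)/2)
M = 4434641945/49013 (M = 90478 - (-43731)/49013 = 90478 - 1*(-43731/49013) = 90478 + 43731/49013 = 4434641945/49013 ≈ 90479.)
B(z) = 248 (B(z) = -2*(117 - 1*241) = -2*(117 - 241) = -2*(-124) = 248)
(B(568) + j(c(4, -2), 386)) + M = (248 + (3/2 + √(386² + 4²)/2)) + 4434641945/49013 = (248 + (3/2 + √(148996 + 16)/2)) + 4434641945/49013 = (248 + (3/2 + √149012/2)) + 4434641945/49013 = (248 + (3/2 + (2*√37253)/2)) + 4434641945/49013 = (248 + (3/2 + √37253)) + 4434641945/49013 = (499/2 + √37253) + 4434641945/49013 = 8893741377/98026 + √37253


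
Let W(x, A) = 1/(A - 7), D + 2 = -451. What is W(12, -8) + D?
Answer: -6796/15 ≈ -453.07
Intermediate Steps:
D = -453 (D = -2 - 451 = -453)
W(x, A) = 1/(-7 + A)
W(12, -8) + D = 1/(-7 - 8) - 453 = 1/(-15) - 453 = -1/15 - 453 = -6796/15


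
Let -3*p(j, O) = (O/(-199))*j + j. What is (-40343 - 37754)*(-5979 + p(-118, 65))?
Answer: 277529482147/597 ≈ 4.6487e+8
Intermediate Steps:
p(j, O) = -j/3 + O*j/597 (p(j, O) = -((O/(-199))*j + j)/3 = -((O*(-1/199))*j + j)/3 = -((-O/199)*j + j)/3 = -(-O*j/199 + j)/3 = -(j - O*j/199)/3 = -j/3 + O*j/597)
(-40343 - 37754)*(-5979 + p(-118, 65)) = (-40343 - 37754)*(-5979 + (1/597)*(-118)*(-199 + 65)) = -78097*(-5979 + (1/597)*(-118)*(-134)) = -78097*(-5979 + 15812/597) = -78097*(-3553651/597) = 277529482147/597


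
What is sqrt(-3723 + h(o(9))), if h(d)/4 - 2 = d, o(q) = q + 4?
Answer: 3*I*sqrt(407) ≈ 60.523*I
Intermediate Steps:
o(q) = 4 + q
h(d) = 8 + 4*d
sqrt(-3723 + h(o(9))) = sqrt(-3723 + (8 + 4*(4 + 9))) = sqrt(-3723 + (8 + 4*13)) = sqrt(-3723 + (8 + 52)) = sqrt(-3723 + 60) = sqrt(-3663) = 3*I*sqrt(407)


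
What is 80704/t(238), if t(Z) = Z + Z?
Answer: 20176/119 ≈ 169.55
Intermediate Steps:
t(Z) = 2*Z
80704/t(238) = 80704/((2*238)) = 80704/476 = 80704*(1/476) = 20176/119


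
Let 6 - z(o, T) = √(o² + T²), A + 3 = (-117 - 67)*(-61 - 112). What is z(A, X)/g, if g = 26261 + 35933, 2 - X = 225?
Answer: 3/31097 - √1013134970/62194 ≈ -0.51169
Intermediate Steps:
X = -223 (X = 2 - 1*225 = 2 - 225 = -223)
A = 31829 (A = -3 + (-117 - 67)*(-61 - 112) = -3 - 184*(-173) = -3 + 31832 = 31829)
z(o, T) = 6 - √(T² + o²) (z(o, T) = 6 - √(o² + T²) = 6 - √(T² + o²))
g = 62194
z(A, X)/g = (6 - √((-223)² + 31829²))/62194 = (6 - √(49729 + 1013085241))*(1/62194) = (6 - √1013134970)*(1/62194) = 3/31097 - √1013134970/62194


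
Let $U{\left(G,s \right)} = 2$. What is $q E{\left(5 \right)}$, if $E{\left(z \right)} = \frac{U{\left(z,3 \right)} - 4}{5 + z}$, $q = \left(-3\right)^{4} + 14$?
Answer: $-19$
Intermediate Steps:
$q = 95$ ($q = 81 + 14 = 95$)
$E{\left(z \right)} = - \frac{2}{5 + z}$ ($E{\left(z \right)} = \frac{2 - 4}{5 + z} = - \frac{2}{5 + z}$)
$q E{\left(5 \right)} = 95 \left(- \frac{2}{5 + 5}\right) = 95 \left(- \frac{2}{10}\right) = 95 \left(\left(-2\right) \frac{1}{10}\right) = 95 \left(- \frac{1}{5}\right) = -19$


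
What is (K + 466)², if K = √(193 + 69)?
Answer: (466 + √262)² ≈ 2.3250e+5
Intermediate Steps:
K = √262 ≈ 16.186
(K + 466)² = (√262 + 466)² = (466 + √262)²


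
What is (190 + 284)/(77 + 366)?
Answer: 474/443 ≈ 1.0700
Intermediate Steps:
(190 + 284)/(77 + 366) = 474/443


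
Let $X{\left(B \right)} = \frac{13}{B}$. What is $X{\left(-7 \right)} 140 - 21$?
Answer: $-281$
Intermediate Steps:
$X{\left(-7 \right)} 140 - 21 = \frac{13}{-7} \cdot 140 - 21 = 13 \left(- \frac{1}{7}\right) 140 - 21 = \left(- \frac{13}{7}\right) 140 - 21 = -260 - 21 = -281$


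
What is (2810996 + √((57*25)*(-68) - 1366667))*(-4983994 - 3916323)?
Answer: -25018755485732 - 8900317*I*√1463567 ≈ -2.5019e+13 - 1.0767e+10*I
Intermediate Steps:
(2810996 + √((57*25)*(-68) - 1366667))*(-4983994 - 3916323) = (2810996 + √(1425*(-68) - 1366667))*(-8900317) = (2810996 + √(-96900 - 1366667))*(-8900317) = (2810996 + √(-1463567))*(-8900317) = (2810996 + I*√1463567)*(-8900317) = -25018755485732 - 8900317*I*√1463567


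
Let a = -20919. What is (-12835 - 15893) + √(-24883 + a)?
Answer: -28728 + I*√45802 ≈ -28728.0 + 214.01*I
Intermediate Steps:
(-12835 - 15893) + √(-24883 + a) = (-12835 - 15893) + √(-24883 - 20919) = -28728 + √(-45802) = -28728 + I*√45802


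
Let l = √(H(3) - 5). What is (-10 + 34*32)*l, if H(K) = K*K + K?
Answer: 1078*√7 ≈ 2852.1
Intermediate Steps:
H(K) = K + K² (H(K) = K² + K = K + K²)
l = √7 (l = √(3*(1 + 3) - 5) = √(3*4 - 5) = √(12 - 5) = √7 ≈ 2.6458)
(-10 + 34*32)*l = (-10 + 34*32)*√7 = (-10 + 1088)*√7 = 1078*√7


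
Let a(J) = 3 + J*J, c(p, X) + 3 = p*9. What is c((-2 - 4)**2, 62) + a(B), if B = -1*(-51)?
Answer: 2925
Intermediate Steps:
B = 51
c(p, X) = -3 + 9*p (c(p, X) = -3 + p*9 = -3 + 9*p)
a(J) = 3 + J**2
c((-2 - 4)**2, 62) + a(B) = (-3 + 9*(-2 - 4)**2) + (3 + 51**2) = (-3 + 9*(-6)**2) + (3 + 2601) = (-3 + 9*36) + 2604 = (-3 + 324) + 2604 = 321 + 2604 = 2925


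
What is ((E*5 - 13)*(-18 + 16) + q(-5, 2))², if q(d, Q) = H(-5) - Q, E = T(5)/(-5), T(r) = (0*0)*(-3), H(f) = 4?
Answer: 784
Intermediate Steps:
T(r) = 0 (T(r) = 0*(-3) = 0)
E = 0 (E = 0/(-5) = 0*(-⅕) = 0)
q(d, Q) = 4 - Q
((E*5 - 13)*(-18 + 16) + q(-5, 2))² = ((0*5 - 13)*(-18 + 16) + (4 - 1*2))² = ((0 - 13)*(-2) + (4 - 2))² = (-13*(-2) + 2)² = (26 + 2)² = 28² = 784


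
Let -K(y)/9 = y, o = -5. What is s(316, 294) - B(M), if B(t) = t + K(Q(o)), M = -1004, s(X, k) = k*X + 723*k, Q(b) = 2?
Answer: 306488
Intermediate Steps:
K(y) = -9*y
s(X, k) = 723*k + X*k (s(X, k) = X*k + 723*k = 723*k + X*k)
B(t) = -18 + t (B(t) = t - 9*2 = t - 18 = -18 + t)
s(316, 294) - B(M) = 294*(723 + 316) - (-18 - 1004) = 294*1039 - 1*(-1022) = 305466 + 1022 = 306488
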